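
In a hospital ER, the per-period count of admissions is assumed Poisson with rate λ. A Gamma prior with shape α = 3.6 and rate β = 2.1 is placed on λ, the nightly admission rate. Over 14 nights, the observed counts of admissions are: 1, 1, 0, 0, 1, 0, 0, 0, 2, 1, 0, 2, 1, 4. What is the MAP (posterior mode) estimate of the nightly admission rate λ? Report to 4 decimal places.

With a Gamma(shape α, rate β) prior, the Poisson likelihood is conjugate: the posterior is Gamma(α + ΣXᵢ, β + n).
Sum of counts S = 13 over n = 14 nights.
Posterior: Gamma(α+S, β+n) = Gamma(3.6+13, 2.1+14) = Gamma(16.6, 16.1).
Mode of Gamma(α,β) for α≥1 is (α−1)/β = 15.6/16.1 = 0.9689.

0.9689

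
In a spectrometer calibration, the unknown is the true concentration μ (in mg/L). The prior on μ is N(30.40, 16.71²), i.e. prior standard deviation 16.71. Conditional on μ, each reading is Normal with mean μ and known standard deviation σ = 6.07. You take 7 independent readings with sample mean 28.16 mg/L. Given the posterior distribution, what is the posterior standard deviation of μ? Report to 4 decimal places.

2.2729

For Normal data with known variance σ², a Normal(μ₀, σ₀²) prior on μ is conjugate. Posterior precision = 1/σ₀² + n/σ²; posterior mean is the precision-weighted average of μ₀ and x̄.
σ₀² = 16.71² = 279.2241, σ² = 6.07² = 36.8449; σ² + n·σ₀² = 36.8449 + 7·279.2241 = 1991.4136.
Posterior precision = 1/σ₀² + n/σ² = 1/279.2241 + 7/36.8449 = (σ² + n·σ₀²)/(σ₀²σ²) = 1991.4136/(279.2241·36.8449); posterior variance σₙ² = σ₀²σ²/(σ² + n·σ₀²) = 279.2241·36.8449/1991.4136 = 5.166171.
Posterior SD = √σₙ² = √(279.2241·36.8449/1991.4136) = 2.2729.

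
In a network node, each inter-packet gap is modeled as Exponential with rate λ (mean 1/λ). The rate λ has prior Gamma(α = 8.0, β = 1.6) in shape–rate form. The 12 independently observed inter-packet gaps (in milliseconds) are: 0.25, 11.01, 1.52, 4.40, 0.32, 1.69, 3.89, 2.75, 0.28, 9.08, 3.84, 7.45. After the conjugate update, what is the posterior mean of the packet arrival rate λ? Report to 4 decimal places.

0.4160

With a Gamma(shape α, rate β) prior on the exponential rate λ, the posterior after n observations with total T = Σxᵢ is Gamma(α+n, β+T).
Sum of observations T = 46.48 milliseconds; n = 12.
Posterior: Gamma(8.0+12, 1.6+46.48) = Gamma(20.0, 48.08).
Posterior mean of λ = α/β = 20.0/48.08 = 0.4160.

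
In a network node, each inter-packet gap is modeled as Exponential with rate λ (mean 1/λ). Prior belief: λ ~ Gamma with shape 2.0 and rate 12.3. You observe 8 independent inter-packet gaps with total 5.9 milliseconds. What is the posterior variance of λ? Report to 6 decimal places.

0.030190

With a Gamma(shape α, rate β) prior on the exponential rate λ, the posterior after n observations with total T = Σxᵢ is Gamma(α+n, β+T).
Posterior: Gamma(2.0+8, 12.3+5.9) = Gamma(10.0, 18.2).
Var = α/β² = 0.030190.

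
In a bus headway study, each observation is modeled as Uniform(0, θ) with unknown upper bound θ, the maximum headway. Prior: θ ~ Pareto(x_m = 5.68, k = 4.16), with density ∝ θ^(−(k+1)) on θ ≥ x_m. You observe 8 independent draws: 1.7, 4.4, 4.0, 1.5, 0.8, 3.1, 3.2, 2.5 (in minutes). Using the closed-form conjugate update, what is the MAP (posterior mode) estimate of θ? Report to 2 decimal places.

5.68

A Pareto(scale x_m, shape k) prior on the upper bound θ of Uniform(0, θ) is conjugate: posterior is Pareto(max(x_m, max xᵢ), k + n).
Sample maximum = 4.4; prior scale x_m = 5.68 → posterior scale = max = 5.68.
Posterior shape = 4.16 + 8 = 12.16.
The Pareto density is decreasing on [x_m, ∞), so the mode is x_m = 5.68.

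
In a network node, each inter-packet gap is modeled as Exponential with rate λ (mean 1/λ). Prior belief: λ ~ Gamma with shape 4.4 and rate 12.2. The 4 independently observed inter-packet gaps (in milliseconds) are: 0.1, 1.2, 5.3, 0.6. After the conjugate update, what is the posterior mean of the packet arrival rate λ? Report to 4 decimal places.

With a Gamma(shape α, rate β) prior on the exponential rate λ, the posterior after n observations with total T = Σxᵢ is Gamma(α+n, β+T).
Sum of observations T = 7.2 milliseconds; n = 4.
Posterior: Gamma(4.4+4, 12.2+7.2) = Gamma(8.4, 19.4).
Posterior mean of λ = α/β = 8.4/19.4 = 0.4330.

0.4330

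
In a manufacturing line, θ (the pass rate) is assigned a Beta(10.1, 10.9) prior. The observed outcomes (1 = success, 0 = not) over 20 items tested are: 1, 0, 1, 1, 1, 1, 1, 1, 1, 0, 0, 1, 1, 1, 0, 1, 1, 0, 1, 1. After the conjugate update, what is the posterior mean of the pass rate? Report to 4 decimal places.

The Beta prior is conjugate to a Binomial/Bernoulli likelihood; the update adds successes to α and failures to β.
Posterior: Beta(α+k, β+n−k) = Beta(10.1+15, 10.9+5) = Beta(25.1, 15.9).
Posterior mean = α/(α+β) = 25.1/41.0 = 0.6122.

0.6122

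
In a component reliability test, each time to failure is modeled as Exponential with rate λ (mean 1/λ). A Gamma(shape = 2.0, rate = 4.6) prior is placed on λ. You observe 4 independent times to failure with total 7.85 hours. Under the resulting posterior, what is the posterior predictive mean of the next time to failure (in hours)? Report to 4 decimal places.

With a Gamma(shape α, rate β) prior on the exponential rate λ, the posterior after n observations with total T = Σxᵢ is Gamma(α+n, β+T).
Posterior: Gamma(2.0+4, 4.6+7.85) = Gamma(6.0, 12.45).
The predictive distribution for the next observation is Lomax; its mean is β/(α−1) = 12.45/5.0 = 2.4900.

2.4900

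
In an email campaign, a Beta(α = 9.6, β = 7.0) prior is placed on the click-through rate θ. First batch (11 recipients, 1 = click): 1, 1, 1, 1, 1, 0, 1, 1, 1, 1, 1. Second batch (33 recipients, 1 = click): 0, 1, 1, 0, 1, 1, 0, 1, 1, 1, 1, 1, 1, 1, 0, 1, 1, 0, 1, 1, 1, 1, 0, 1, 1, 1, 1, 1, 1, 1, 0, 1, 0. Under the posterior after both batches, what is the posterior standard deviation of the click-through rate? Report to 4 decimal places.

The Beta prior is conjugate to a Binomial/Bernoulli likelihood; the update adds successes to α and failures to β.
After batch 1: Beta(9.6+10, 7.0+1) = Beta(19.6, 8.0).
After batch 2: Beta(19.6+25, 8.0+8) = Beta(44.6, 16.0).
Var = αβ/((α+β)²(α+β+1)) = 44.6·16.0/(60.6²·61.6) = 0.00315449; SD = √0.00315449 = 0.0562.

0.0562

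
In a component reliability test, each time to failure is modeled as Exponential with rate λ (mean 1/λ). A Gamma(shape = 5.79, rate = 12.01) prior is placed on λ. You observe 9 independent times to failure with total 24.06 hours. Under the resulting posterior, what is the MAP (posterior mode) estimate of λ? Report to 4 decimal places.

With a Gamma(shape α, rate β) prior on the exponential rate λ, the posterior after n observations with total T = Σxᵢ is Gamma(α+n, β+T).
Posterior: Gamma(5.79+9, 12.01+24.06) = Gamma(14.79, 36.07).
Mode = (α−1)/β = 0.3823.

0.3823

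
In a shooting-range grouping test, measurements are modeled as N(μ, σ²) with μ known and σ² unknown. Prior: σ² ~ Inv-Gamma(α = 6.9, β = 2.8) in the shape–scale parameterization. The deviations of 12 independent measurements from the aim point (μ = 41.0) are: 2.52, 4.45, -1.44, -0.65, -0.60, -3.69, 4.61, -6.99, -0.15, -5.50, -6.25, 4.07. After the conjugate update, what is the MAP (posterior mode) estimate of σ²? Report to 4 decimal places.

7.3467

With known mean μ and an Inverse-Gamma(α, β) prior on σ², the Normal likelihood is conjugate: posterior is Inv-Gamma(α + n/2, β + Σ(xᵢ−μ)²/2).
Σ(xᵢ−μ)² = (2.52)² + (4.45)² + (-1.44)² + (-0.65)² + (-0.60)² + (-3.69)² + (4.61)² + (-6.99)² + (-0.15)² + (-5.50)² + (-6.25)² + (4.07)² = 198.6372.
Posterior: Inv-Gamma(6.9 + 12/2, 2.8 + 198.6372/2) = Inv-Gamma(12.90, 102.11860).
Mode = β/(α+1) = 102.11860/13.90 = 7.3467.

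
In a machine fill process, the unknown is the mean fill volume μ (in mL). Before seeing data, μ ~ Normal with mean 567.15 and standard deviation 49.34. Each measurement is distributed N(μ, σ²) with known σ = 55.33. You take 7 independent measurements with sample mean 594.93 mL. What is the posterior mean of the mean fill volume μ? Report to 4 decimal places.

For Normal data with known variance σ², a Normal(μ₀, σ₀²) prior on μ is conjugate. Posterior precision = 1/σ₀² + n/σ²; posterior mean is the precision-weighted average of μ₀ and x̄.
n·x̄ = 7·594.93 = 4164.51.
σ₀² = 49.34² = 2434.4356, σ² = 55.33² = 3061.4089; σ² + n·σ₀² = 3061.4089 + 7·2434.4356 = 20102.4581.
Posterior mean = (μ₀/σ₀² + n·x̄/σ²)/(1/σ₀² + n/σ²) = (σ²·μ₀ + σ₀²·n·x̄)/(σ² + n·σ₀²) = (3061.4089·567.15 + 2434.4356·4164.51)/20102.4581 = 11874509.458191/20102.4581 = 590.6994.

590.6994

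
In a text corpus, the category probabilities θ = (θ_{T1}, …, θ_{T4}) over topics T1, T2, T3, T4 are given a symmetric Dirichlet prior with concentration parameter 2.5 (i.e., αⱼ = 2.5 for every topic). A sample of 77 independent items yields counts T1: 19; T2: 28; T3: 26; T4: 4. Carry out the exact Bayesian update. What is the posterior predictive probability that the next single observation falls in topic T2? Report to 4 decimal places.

The Dirichlet prior is conjugate to the Multinomial likelihood: each posterior αⱼ = prior αⱼ + observed count nⱼ.
Posterior concentration: (21.5, 30.5, 28.5, 6.5), total = 87.0.
P(next = T2 | data) = α_{T2}/Σα = 0.3506.

0.3506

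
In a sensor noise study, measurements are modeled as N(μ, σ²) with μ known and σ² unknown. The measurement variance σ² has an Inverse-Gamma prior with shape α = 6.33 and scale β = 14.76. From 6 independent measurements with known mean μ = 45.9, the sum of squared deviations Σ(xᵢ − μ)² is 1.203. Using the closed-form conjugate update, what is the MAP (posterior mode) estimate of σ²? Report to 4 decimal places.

1.4871

With known mean μ and an Inverse-Gamma(α, β) prior on σ², the Normal likelihood is conjugate: posterior is Inv-Gamma(α + n/2, β + Σ(xᵢ−μ)²/2).
Posterior: Inv-Gamma(6.33 + 6/2, 14.76 + 1.203/2) = Inv-Gamma(9.33, 15.3615).
Mode = β/(α+1) = 15.3615/10.33 = 1.4871.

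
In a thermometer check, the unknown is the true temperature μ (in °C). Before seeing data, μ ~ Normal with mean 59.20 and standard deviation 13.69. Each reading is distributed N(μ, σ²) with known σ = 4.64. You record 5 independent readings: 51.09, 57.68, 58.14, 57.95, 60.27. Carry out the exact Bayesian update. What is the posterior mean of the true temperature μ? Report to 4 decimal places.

57.0748

For Normal data with known variance σ², a Normal(μ₀, σ₀²) prior on μ is conjugate. Posterior precision = 1/σ₀² + n/σ²; posterior mean is the precision-weighted average of μ₀ and x̄.
Σxᵢ = 51.09 + 57.68 + 58.14 + 57.95 + 60.27 = 285.13, so n·x̄ = 285.13.
σ₀² = 13.69² = 187.4161, σ² = 4.64² = 21.5296; σ² + n·σ₀² = 21.5296 + 5·187.4161 = 958.6101.
Posterior mean = (μ₀/σ₀² + n·x̄/σ²)/(1/σ₀² + n/σ²) = (σ²·μ₀ + σ₀²·n·x̄)/(σ² + n·σ₀²) = (21.5296·59.20 + 187.4161·285.13)/958.6101 = 54712.504913/958.6101 = 57.0748.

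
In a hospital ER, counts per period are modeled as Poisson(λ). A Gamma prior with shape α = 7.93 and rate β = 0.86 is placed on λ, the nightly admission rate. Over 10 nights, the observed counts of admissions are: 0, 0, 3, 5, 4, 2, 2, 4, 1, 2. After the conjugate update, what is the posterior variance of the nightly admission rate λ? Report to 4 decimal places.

0.2623

With a Gamma(shape α, rate β) prior, the Poisson likelihood is conjugate: the posterior is Gamma(α + ΣXᵢ, β + n).
Sum of counts S = 23 over n = 10 nights.
Posterior: Gamma(α+S, β+n) = Gamma(7.93+23, 0.86+10) = Gamma(30.93, 10.86).
Var = α/β² = 30.93/10.86² = 0.2623.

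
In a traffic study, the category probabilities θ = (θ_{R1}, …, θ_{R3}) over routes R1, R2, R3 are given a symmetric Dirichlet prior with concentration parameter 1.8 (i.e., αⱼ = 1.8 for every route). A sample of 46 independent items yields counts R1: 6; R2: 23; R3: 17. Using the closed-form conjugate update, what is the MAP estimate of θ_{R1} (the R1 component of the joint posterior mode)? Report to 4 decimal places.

The Dirichlet prior is conjugate to the Multinomial likelihood: each posterior αⱼ = prior αⱼ + observed count nⱼ.
Posterior concentration: (7.8, 24.8, 18.8), total = 51.4.
Joint mode component: (α_{R1}−1)/(Σα−K) = 6.8/48.4 = 0.1405.

0.1405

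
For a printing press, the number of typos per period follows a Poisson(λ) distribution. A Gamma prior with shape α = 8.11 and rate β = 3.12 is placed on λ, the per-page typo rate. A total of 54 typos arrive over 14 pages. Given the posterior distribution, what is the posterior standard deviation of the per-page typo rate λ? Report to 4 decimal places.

With a Gamma(shape α, rate β) prior, the Poisson likelihood is conjugate: the posterior is Gamma(α + ΣXᵢ, β + n).
Posterior: Gamma(α+S, β+n) = Gamma(8.11+54, 3.12+14) = Gamma(62.11, 17.12).
SD = √α/β = √62.11/17.12 = 0.4603.

0.4603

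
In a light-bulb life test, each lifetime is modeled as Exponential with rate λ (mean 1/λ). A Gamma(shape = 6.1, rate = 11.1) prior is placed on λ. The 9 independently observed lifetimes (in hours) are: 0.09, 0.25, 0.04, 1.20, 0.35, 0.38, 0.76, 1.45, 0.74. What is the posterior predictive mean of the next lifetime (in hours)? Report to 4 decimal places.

1.1603

With a Gamma(shape α, rate β) prior on the exponential rate λ, the posterior after n observations with total T = Σxᵢ is Gamma(α+n, β+T).
Sum of observations T = 5.26 hours; n = 9.
Posterior: Gamma(6.1+9, 11.1+5.26) = Gamma(15.1, 16.36).
The predictive distribution for the next observation is Lomax; its mean is β/(α−1) = 16.36/14.1 = 1.1603.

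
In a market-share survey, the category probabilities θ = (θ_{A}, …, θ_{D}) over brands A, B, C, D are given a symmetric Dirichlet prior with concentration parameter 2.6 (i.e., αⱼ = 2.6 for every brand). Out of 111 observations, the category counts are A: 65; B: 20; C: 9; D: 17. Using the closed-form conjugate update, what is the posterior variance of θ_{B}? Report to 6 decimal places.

The Dirichlet prior is conjugate to the Multinomial likelihood: each posterior αⱼ = prior αⱼ + observed count nⱼ.
Posterior concentration: (67.6, 22.6, 11.6, 19.6), total = 121.4.
Var[θ_j] = α_j(Σα−α_j)/((Σα)²(Σα+1)) = 22.6·98.8/(121.4²·122.4) = 0.001238.

0.001238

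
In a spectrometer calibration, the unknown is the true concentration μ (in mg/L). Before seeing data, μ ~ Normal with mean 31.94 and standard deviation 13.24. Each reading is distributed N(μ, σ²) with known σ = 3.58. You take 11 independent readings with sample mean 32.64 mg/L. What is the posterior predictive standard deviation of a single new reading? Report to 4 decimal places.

3.7382

For Normal data with known variance σ², a Normal(μ₀, σ₀²) prior on μ is conjugate. Posterior precision = 1/σ₀² + n/σ²; posterior mean is the precision-weighted average of μ₀ and x̄.
σ₀² = 13.24² = 175.2976, σ² = 3.58² = 12.8164; σ² + n·σ₀² = 12.8164 + 11·175.2976 = 1941.09.
Posterior precision = 1/σ₀² + n/σ² = 1/175.2976 + 11/12.8164 = (σ² + n·σ₀²)/(σ₀²σ²) = 1941.09/(175.2976·12.8164); posterior variance σₙ² = σ₀²σ²/(σ² + n·σ₀²) = 175.2976·12.8164/1941.09 = 1.157434.
Predictive variance for one new observation = σₙ² + σ² = 175.2976·12.8164/1941.09 + 12.8164 = σ²·(σ₀² + 1941.09)/1941.09 = 12.8164·2116.3876/1941.09 = 13.973834; SD = √(12.8164·2116.3876/1941.09) = 3.7382.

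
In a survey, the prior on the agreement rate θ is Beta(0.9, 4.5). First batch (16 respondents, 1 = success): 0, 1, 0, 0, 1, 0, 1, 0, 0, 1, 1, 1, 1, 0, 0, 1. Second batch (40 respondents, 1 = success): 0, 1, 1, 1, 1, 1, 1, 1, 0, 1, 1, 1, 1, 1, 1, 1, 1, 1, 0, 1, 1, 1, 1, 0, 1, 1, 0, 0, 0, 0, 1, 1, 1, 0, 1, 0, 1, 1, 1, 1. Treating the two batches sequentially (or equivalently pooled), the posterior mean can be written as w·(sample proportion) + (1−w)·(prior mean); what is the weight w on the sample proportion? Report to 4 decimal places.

0.9121

The Beta prior is conjugate to a Binomial/Bernoulli likelihood; the update adds successes to α and failures to β.
Total number of respondents: n = 16 + 40 = 56.
Posterior mean = (α₀+k)/(α₀+β₀+n) = [n/(α₀+β₀+n)]·(k/n) + [(α₀+β₀)/(α₀+β₀+n)]·α₀/(α₀+β₀), so only n and the prior enter the weight.
The weight on the data is w = n/(α₀+β₀+n) = 56/(0.9+4.5+56) = 56/61.4 = 0.9121.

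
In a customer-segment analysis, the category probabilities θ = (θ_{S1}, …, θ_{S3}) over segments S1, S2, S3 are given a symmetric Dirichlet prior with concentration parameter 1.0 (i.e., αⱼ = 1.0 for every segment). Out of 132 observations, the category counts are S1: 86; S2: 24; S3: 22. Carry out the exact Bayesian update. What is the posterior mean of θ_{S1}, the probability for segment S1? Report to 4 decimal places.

0.6444

The Dirichlet prior is conjugate to the Multinomial likelihood: each posterior αⱼ = prior αⱼ + observed count nⱼ.
Posterior concentration: (87.0, 25.0, 23.0), total = 135.0.
E[θ_{S1}|data] = α_{S1}/Σα = 87.0/135.0 = 0.6444.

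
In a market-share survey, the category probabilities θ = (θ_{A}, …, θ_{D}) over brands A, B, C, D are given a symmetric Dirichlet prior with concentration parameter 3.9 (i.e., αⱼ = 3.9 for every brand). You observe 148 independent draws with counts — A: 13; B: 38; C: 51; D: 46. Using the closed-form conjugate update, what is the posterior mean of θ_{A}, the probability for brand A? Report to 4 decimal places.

0.1033

The Dirichlet prior is conjugate to the Multinomial likelihood: each posterior αⱼ = prior αⱼ + observed count nⱼ.
Posterior concentration: (16.9, 41.9, 54.9, 49.9), total = 163.6.
E[θ_{A}|data] = α_{A}/Σα = 16.9/163.6 = 0.1033.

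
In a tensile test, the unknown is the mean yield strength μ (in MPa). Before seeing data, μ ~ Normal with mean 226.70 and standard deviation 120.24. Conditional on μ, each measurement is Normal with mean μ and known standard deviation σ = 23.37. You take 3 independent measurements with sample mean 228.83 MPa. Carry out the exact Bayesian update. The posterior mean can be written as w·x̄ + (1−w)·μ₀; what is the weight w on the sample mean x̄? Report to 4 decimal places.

0.9876

For Normal data with known variance σ², a Normal(μ₀, σ₀²) prior on μ is conjugate. Posterior precision = 1/σ₀² + n/σ²; posterior mean is the precision-weighted average of μ₀ and x̄.
σ₀² = 120.24² = 14457.6576, σ² = 23.37² = 546.1569. Prior precision 1/σ₀² = 1/14457.6576; data precision n/σ² = 3/546.1569.
w = (n/σ²)/(1/σ₀² + n/σ²) = n·σ₀²/(σ² + n·σ₀²) = 3·14457.6576/(546.1569 + 3·14457.6576) = 43372.9728/43919.1297 = 0.9876.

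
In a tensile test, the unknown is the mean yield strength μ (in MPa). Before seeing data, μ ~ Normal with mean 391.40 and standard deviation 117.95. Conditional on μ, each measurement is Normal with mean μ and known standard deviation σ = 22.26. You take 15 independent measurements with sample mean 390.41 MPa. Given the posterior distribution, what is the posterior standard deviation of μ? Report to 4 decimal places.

5.7407

For Normal data with known variance σ², a Normal(μ₀, σ₀²) prior on μ is conjugate. Posterior precision = 1/σ₀² + n/σ²; posterior mean is the precision-weighted average of μ₀ and x̄.
σ₀² = 117.95² = 13912.2025, σ² = 22.26² = 495.5076; σ² + n·σ₀² = 495.5076 + 15·13912.2025 = 209178.5451.
Posterior precision = 1/σ₀² + n/σ² = 1/13912.2025 + 15/495.5076 = (σ² + n·σ₀²)/(σ₀²σ²) = 209178.5451/(13912.2025·495.5076); posterior variance σₙ² = σ₀²σ²/(σ² + n·σ₀²) = 13912.2025·495.5076/209178.5451 = 32.955589.
Posterior SD = √σₙ² = √(13912.2025·495.5076/209178.5451) = 5.7407.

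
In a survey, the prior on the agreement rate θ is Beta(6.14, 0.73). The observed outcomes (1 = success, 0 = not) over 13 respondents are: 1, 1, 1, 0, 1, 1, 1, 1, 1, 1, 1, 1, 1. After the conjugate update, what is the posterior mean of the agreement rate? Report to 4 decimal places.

The Beta prior is conjugate to a Binomial/Bernoulli likelihood; the update adds successes to α and failures to β.
Posterior: Beta(α+k, β+n−k) = Beta(6.14+12, 0.73+1) = Beta(18.14, 1.73).
Posterior mean = α/(α+β) = 18.14/19.87 = 0.9129.

0.9129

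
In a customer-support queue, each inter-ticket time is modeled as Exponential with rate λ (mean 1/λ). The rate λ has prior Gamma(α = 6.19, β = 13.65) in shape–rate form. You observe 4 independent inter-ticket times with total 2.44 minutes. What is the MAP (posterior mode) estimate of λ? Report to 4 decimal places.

With a Gamma(shape α, rate β) prior on the exponential rate λ, the posterior after n observations with total T = Σxᵢ is Gamma(α+n, β+T).
Posterior: Gamma(6.19+4, 13.65+2.44) = Gamma(10.19, 16.09).
Mode = (α−1)/β = 0.5712.

0.5712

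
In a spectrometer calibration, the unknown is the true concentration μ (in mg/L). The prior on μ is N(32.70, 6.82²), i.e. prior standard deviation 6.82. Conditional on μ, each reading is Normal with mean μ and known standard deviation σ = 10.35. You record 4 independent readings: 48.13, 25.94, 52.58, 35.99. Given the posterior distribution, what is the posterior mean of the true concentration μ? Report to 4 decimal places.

37.7515

For Normal data with known variance σ², a Normal(μ₀, σ₀²) prior on μ is conjugate. Posterior precision = 1/σ₀² + n/σ²; posterior mean is the precision-weighted average of μ₀ and x̄.
Σxᵢ = 48.13 + 25.94 + 52.58 + 35.99 = 162.64, so n·x̄ = 162.64.
σ₀² = 6.82² = 46.5124, σ² = 10.35² = 107.1225; σ² + n·σ₀² = 107.1225 + 4·46.5124 = 293.1721.
Posterior mean = (μ₀/σ₀² + n·x̄/σ²)/(1/σ₀² + n/σ²) = (σ²·μ₀ + σ₀²·n·x̄)/(σ² + n·σ₀²) = (107.1225·32.70 + 46.5124·162.64)/293.1721 = 11067.682486/293.1721 = 37.7515.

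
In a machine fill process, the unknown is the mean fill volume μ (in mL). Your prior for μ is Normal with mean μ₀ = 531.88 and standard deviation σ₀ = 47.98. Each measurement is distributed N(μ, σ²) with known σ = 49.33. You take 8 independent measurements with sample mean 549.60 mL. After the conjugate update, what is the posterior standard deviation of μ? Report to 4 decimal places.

For Normal data with known variance σ², a Normal(μ₀, σ₀²) prior on μ is conjugate. Posterior precision = 1/σ₀² + n/σ²; posterior mean is the precision-weighted average of μ₀ and x̄.
σ₀² = 47.98² = 2302.0804, σ² = 49.33² = 2433.4489; σ² + n·σ₀² = 2433.4489 + 8·2302.0804 = 20850.0921.
Posterior precision = 1/σ₀² + n/σ² = 1/2302.0804 + 8/2433.4489 = (σ² + n·σ₀²)/(σ₀²σ²) = 20850.0921/(2302.0804·2433.4489); posterior variance σₙ² = σ₀²σ²/(σ² + n·σ₀²) = 2302.0804·2433.4489/20850.0921 = 268.679629.
Posterior SD = √σₙ² = √(2302.0804·2433.4489/20850.0921) = 16.3914.

16.3914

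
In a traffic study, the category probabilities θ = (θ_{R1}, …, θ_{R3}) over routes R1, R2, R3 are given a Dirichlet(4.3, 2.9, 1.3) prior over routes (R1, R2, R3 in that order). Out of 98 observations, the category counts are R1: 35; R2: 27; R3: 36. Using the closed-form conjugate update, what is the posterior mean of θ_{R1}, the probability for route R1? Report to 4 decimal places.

0.3690

The Dirichlet prior is conjugate to the Multinomial likelihood: each posterior αⱼ = prior αⱼ + observed count nⱼ.
Posterior concentration: (39.3, 29.9, 37.3), total = 106.5.
E[θ_{R1}|data] = α_{R1}/Σα = 39.3/106.5 = 0.3690.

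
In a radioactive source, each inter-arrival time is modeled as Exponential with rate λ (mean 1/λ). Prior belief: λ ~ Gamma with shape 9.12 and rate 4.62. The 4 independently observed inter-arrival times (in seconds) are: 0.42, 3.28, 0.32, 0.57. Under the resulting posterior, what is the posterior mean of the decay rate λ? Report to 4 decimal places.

1.4245

With a Gamma(shape α, rate β) prior on the exponential rate λ, the posterior after n observations with total T = Σxᵢ is Gamma(α+n, β+T).
Sum of observations T = 4.59 seconds; n = 4.
Posterior: Gamma(9.12+4, 4.62+4.59) = Gamma(13.12, 9.21).
Posterior mean of λ = α/β = 13.12/9.21 = 1.4245.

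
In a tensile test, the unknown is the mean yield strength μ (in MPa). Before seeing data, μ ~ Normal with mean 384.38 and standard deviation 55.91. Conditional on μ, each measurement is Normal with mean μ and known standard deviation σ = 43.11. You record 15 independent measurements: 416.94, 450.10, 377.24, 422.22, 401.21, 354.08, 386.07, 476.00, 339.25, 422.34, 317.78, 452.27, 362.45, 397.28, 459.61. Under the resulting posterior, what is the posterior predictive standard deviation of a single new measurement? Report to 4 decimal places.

For Normal data with known variance σ², a Normal(μ₀, σ₀²) prior on μ is conjugate. Posterior precision = 1/σ₀² + n/σ²; posterior mean is the precision-weighted average of μ₀ and x̄.
σ₀² = 55.91² = 3125.9281, σ² = 43.11² = 1858.4721; σ² + n·σ₀² = 1858.4721 + 15·3125.9281 = 48747.3936.
Posterior precision = 1/σ₀² + n/σ² = 1/3125.9281 + 15/1858.4721 = (σ² + n·σ₀²)/(σ₀²σ²) = 48747.3936/(3125.9281·1858.4721); posterior variance σₙ² = σ₀²σ²/(σ² + n·σ₀²) = 3125.9281·1858.4721/48747.3936 = 119.174580.
Predictive variance for one new observation = σₙ² + σ² = 3125.9281·1858.4721/48747.3936 + 1858.4721 = σ²·(σ₀² + 48747.3936)/48747.3936 = 1858.4721·51873.3217/48747.3936 = 1977.646680; SD = √(1858.4721·51873.3217/48747.3936) = 44.4707.

44.4707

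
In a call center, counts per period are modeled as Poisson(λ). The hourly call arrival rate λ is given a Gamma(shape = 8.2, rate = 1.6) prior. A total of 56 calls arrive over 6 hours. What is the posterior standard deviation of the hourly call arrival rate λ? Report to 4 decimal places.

1.0543

With a Gamma(shape α, rate β) prior, the Poisson likelihood is conjugate: the posterior is Gamma(α + ΣXᵢ, β + n).
Posterior: Gamma(α+S, β+n) = Gamma(8.2+56, 1.6+6) = Gamma(64.2, 7.6).
SD = √α/β = √64.2/7.6 = 1.0543.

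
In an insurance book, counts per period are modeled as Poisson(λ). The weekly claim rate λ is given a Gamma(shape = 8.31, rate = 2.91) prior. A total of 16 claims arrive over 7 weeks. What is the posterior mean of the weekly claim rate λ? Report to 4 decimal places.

With a Gamma(shape α, rate β) prior, the Poisson likelihood is conjugate: the posterior is Gamma(α + ΣXᵢ, β + n).
Posterior: Gamma(α+S, β+n) = Gamma(8.31+16, 2.91+7) = Gamma(24.31, 9.91).
Posterior mean = α/β = 24.31/9.91 = 2.4531.

2.4531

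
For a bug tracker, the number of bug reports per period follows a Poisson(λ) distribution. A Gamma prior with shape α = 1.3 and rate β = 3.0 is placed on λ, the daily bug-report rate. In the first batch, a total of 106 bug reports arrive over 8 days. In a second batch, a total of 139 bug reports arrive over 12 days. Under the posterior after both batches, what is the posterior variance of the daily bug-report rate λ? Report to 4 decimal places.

0.4656

With a Gamma(shape α, rate β) prior, the Poisson likelihood is conjugate: the posterior is Gamma(α + ΣXᵢ, β + n).
After batch 1: Gamma(α+S, β+n) = Gamma(1.3+106, 3.0+8) = Gamma(107.3, 11.0).
After batch 2: Gamma(α+S, β+n) = Gamma(107.3+139, 11.0+12) = Gamma(246.3, 23.0).
Var = α/β² = 246.3/23.0² = 0.4656.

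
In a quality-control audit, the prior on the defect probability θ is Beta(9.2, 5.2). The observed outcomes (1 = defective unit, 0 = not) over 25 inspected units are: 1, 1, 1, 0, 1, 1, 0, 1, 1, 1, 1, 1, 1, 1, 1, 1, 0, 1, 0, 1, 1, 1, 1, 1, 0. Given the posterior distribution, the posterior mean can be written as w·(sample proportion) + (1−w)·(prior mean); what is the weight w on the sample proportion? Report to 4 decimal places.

0.6345

The Beta prior is conjugate to a Binomial/Bernoulli likelihood; the update adds successes to α and failures to β.
Posterior mean = (α₀+k)/(α₀+β₀+n) = [n/(α₀+β₀+n)]·(k/n) + [(α₀+β₀)/(α₀+β₀+n)]·α₀/(α₀+β₀), so only n and the prior enter the weight.
The weight on the data is w = n/(α₀+β₀+n) = 25/(9.2+5.2+25) = 25/39.4 = 0.6345.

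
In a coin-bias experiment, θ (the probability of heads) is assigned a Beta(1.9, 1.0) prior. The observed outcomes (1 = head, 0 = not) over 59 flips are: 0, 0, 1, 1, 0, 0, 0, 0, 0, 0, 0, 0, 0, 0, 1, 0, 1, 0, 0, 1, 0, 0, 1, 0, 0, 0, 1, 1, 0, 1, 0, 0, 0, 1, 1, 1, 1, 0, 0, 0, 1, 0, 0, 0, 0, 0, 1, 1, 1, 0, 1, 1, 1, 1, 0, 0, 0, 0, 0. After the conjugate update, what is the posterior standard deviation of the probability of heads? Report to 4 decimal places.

0.0609

The Beta prior is conjugate to a Binomial/Bernoulli likelihood; the update adds successes to α and failures to β.
Posterior: Beta(α+k, β+n−k) = Beta(1.9+21, 1.0+38) = Beta(22.9, 39.0).
Var = αβ/((α+β)²(α+β+1)) = 22.9·39.0/(61.9²·62.9) = 0.00370568; SD = √0.00370568 = 0.0609.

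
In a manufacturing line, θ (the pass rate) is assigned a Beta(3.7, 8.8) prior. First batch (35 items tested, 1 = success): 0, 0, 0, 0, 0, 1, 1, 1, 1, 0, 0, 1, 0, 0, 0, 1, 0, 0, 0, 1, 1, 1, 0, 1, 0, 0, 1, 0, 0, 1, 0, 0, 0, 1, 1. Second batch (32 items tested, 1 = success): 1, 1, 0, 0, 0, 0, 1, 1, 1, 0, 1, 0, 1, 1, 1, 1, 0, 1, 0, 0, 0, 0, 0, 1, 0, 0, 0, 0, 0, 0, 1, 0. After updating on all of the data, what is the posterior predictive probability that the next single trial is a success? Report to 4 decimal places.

0.3862

The Beta prior is conjugate to a Binomial/Bernoulli likelihood; the update adds successes to α and failures to β.
After batch 1: Beta(3.7+14, 8.8+21) = Beta(17.7, 29.8).
After batch 2: Beta(17.7+13, 29.8+19) = Beta(30.7, 48.8).
For a single future Bernoulli trial, P(success | data) = α/(α+β) = 0.3862.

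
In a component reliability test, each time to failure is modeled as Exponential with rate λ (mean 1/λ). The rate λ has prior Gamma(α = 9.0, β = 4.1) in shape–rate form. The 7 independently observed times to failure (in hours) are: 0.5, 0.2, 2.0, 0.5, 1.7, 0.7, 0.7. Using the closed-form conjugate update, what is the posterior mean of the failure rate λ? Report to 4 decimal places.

With a Gamma(shape α, rate β) prior on the exponential rate λ, the posterior after n observations with total T = Σxᵢ is Gamma(α+n, β+T).
Sum of observations T = 6.3 hours; n = 7.
Posterior: Gamma(9.0+7, 4.1+6.3) = Gamma(16.0, 10.4).
Posterior mean of λ = α/β = 16.0/10.4 = 1.5385.

1.5385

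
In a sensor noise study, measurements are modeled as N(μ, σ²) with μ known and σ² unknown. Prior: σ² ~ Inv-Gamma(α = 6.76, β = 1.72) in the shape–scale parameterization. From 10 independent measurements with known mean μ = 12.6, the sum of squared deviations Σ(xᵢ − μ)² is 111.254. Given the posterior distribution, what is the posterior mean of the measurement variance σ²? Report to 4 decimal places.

With known mean μ and an Inverse-Gamma(α, β) prior on σ², the Normal likelihood is conjugate: posterior is Inv-Gamma(α + n/2, β + Σ(xᵢ−μ)²/2).
Posterior: Inv-Gamma(6.76 + 10/2, 1.72 + 111.254/2) = Inv-Gamma(11.76, 57.3470).
E[σ²|data] = β/(α−1) = 57.3470/10.76 = 5.3296.

5.3296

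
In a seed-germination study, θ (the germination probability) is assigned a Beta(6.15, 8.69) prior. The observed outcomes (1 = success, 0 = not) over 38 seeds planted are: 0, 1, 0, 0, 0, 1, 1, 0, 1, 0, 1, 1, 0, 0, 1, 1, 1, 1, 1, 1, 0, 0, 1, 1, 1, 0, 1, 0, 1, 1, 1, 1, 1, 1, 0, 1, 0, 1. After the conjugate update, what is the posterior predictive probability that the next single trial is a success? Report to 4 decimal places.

The Beta prior is conjugate to a Binomial/Bernoulli likelihood; the update adds successes to α and failures to β.
Posterior: Beta(α+k, β+n−k) = Beta(6.15+24, 8.69+14) = Beta(30.15, 22.69).
For a single future Bernoulli trial, P(success | data) = α/(α+β) = 0.5706.

0.5706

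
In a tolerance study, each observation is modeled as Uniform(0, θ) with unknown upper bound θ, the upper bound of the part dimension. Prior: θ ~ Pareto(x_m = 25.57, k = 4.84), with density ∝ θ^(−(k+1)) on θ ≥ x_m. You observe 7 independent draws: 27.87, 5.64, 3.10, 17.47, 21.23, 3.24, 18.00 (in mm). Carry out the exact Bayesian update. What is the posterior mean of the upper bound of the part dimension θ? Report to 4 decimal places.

30.4410

A Pareto(scale x_m, shape k) prior on the upper bound θ of Uniform(0, θ) is conjugate: posterior is Pareto(max(x_m, max xᵢ), k + n).
Sample maximum = 27.87; prior scale x_m = 25.57 → posterior scale = max = 27.87.
Posterior shape = 4.84 + 7 = 11.84.
E[θ|data] = k·x_m/(k−1) = 11.84·27.87/10.84 = 30.4410.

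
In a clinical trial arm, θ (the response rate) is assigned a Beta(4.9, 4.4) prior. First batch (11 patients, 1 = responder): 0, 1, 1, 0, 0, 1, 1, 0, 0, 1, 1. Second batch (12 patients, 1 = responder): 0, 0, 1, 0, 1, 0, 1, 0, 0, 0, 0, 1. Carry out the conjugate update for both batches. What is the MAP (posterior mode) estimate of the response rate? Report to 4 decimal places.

The Beta prior is conjugate to a Binomial/Bernoulli likelihood; the update adds successes to α and failures to β.
After batch 1: Beta(4.9+6, 4.4+5) = Beta(10.9, 9.4).
After batch 2: Beta(10.9+4, 9.4+8) = Beta(14.9, 17.4).
Mode of Beta(a,b) for a,b>1 is (a−1)/(a+b−2) = 13.9/30.3 = 0.4587.

0.4587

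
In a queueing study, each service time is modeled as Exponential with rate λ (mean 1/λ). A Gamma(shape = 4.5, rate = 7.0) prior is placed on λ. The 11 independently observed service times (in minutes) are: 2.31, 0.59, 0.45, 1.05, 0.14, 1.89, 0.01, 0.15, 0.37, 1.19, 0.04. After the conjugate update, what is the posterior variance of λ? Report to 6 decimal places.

With a Gamma(shape α, rate β) prior on the exponential rate λ, the posterior after n observations with total T = Σxᵢ is Gamma(α+n, β+T).
Sum of observations T = 8.19 minutes; n = 11.
Posterior: Gamma(4.5+11, 7.0+8.19) = Gamma(15.5, 15.19).
Var = α/β² = 0.067176.

0.067176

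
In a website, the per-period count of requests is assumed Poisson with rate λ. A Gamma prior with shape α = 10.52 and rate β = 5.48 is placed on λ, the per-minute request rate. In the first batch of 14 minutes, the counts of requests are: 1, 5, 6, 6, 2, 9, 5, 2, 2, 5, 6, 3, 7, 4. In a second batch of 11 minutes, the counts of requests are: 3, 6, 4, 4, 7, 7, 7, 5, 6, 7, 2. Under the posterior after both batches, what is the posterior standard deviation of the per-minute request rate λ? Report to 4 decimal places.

0.3763

With a Gamma(shape α, rate β) prior, the Poisson likelihood is conjugate: the posterior is Gamma(α + ΣXᵢ, β + n).
Batch 1: sum of counts S = 63 over n = 14 minutes.
After batch 1: Gamma(α+S, β+n) = Gamma(10.52+63, 5.48+14) = Gamma(73.52, 19.48).
Batch 2: sum of counts S = 58 over n = 11 minutes.
After batch 2: Gamma(α+S, β+n) = Gamma(73.52+58, 19.48+11) = Gamma(131.52, 30.48).
SD = √α/β = √131.52/30.48 = 0.3763.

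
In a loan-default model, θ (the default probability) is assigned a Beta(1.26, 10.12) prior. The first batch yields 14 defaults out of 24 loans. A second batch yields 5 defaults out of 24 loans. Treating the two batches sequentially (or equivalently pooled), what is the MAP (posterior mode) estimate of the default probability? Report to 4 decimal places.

The Beta prior is conjugate to a Binomial/Bernoulli likelihood; the update adds successes to α and failures to β.
After batch 1: Beta(1.26+14, 10.12+10) = Beta(15.26, 20.12).
After batch 2: Beta(15.26+5, 20.12+19) = Beta(20.26, 39.12).
Mode of Beta(a,b) for a,b>1 is (a−1)/(a+b−2) = 19.26/57.38 = 0.3357.

0.3357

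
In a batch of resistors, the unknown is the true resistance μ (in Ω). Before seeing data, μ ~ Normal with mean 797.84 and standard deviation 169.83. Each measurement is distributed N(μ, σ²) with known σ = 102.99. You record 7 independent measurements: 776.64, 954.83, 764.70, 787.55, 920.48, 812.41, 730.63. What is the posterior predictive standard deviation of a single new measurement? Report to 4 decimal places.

109.7569

For Normal data with known variance σ², a Normal(μ₀, σ₀²) prior on μ is conjugate. Posterior precision = 1/σ₀² + n/σ²; posterior mean is the precision-weighted average of μ₀ and x̄.
σ₀² = 169.83² = 28842.2289, σ² = 102.99² = 10606.9401; σ² + n·σ₀² = 10606.9401 + 7·28842.2289 = 212502.5424.
Posterior precision = 1/σ₀² + n/σ² = 1/28842.2289 + 7/10606.9401 = (σ² + n·σ₀²)/(σ₀²σ²) = 212502.5424/(28842.2289·10606.9401); posterior variance σₙ² = σ₀²σ²/(σ² + n·σ₀²) = 28842.2289·10606.9401/212502.5424 = 1439.642984.
Predictive variance for one new observation = σₙ² + σ² = 28842.2289·10606.9401/212502.5424 + 10606.9401 = σ²·(σ₀² + 212502.5424)/212502.5424 = 10606.9401·241344.7713/212502.5424 = 12046.583084; SD = √(10606.9401·241344.7713/212502.5424) = 109.7569.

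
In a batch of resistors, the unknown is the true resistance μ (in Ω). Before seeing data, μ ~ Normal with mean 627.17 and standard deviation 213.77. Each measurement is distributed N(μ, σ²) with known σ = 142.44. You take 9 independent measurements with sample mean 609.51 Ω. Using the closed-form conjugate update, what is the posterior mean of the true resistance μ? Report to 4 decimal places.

For Normal data with known variance σ², a Normal(μ₀, σ₀²) prior on μ is conjugate. Posterior precision = 1/σ₀² + n/σ²; posterior mean is the precision-weighted average of μ₀ and x̄.
n·x̄ = 9·609.51 = 5485.59.
σ₀² = 213.77² = 45697.6129, σ² = 142.44² = 20289.1536; σ² + n·σ₀² = 20289.1536 + 9·45697.6129 = 431567.6697.
Posterior mean = (μ₀/σ₀² + n·x̄/σ²)/(1/σ₀² + n/σ²) = (σ²·μ₀ + σ₀²·n·x̄)/(σ² + n·σ₀²) = (20289.1536·627.17 + 45697.6129·5485.59)/431567.6697 = 263403116.811423/431567.6697 = 610.3402.

610.3402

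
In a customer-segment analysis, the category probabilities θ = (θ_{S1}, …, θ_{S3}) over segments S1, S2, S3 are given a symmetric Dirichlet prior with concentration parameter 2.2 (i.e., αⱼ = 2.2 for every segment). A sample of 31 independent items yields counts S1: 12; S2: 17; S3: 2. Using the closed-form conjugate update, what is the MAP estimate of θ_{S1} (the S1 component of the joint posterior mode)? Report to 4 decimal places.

The Dirichlet prior is conjugate to the Multinomial likelihood: each posterior αⱼ = prior αⱼ + observed count nⱼ.
Posterior concentration: (14.2, 19.2, 4.2), total = 37.6.
Joint mode component: (α_{S1}−1)/(Σα−K) = 13.2/34.6 = 0.3815.

0.3815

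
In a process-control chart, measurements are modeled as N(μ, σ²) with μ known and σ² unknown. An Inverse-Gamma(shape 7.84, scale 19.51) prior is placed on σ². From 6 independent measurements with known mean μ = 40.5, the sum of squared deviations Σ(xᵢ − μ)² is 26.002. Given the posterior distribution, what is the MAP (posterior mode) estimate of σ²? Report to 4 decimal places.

With known mean μ and an Inverse-Gamma(α, β) prior on σ², the Normal likelihood is conjugate: posterior is Inv-Gamma(α + n/2, β + Σ(xᵢ−μ)²/2).
Posterior: Inv-Gamma(7.84 + 6/2, 19.51 + 26.002/2) = Inv-Gamma(10.84, 32.5110).
Mode = β/(α+1) = 32.5110/11.84 = 2.7459.

2.7459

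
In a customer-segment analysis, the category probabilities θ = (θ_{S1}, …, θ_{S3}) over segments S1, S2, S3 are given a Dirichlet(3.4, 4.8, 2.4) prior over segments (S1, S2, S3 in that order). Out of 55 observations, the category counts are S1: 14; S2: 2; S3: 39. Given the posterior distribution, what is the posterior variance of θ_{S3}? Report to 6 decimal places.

0.003496

The Dirichlet prior is conjugate to the Multinomial likelihood: each posterior αⱼ = prior αⱼ + observed count nⱼ.
Posterior concentration: (17.4, 6.8, 41.4), total = 65.6.
Var[θ_j] = α_j(Σα−α_j)/((Σα)²(Σα+1)) = 41.4·24.2/(65.6²·66.6) = 0.003496.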